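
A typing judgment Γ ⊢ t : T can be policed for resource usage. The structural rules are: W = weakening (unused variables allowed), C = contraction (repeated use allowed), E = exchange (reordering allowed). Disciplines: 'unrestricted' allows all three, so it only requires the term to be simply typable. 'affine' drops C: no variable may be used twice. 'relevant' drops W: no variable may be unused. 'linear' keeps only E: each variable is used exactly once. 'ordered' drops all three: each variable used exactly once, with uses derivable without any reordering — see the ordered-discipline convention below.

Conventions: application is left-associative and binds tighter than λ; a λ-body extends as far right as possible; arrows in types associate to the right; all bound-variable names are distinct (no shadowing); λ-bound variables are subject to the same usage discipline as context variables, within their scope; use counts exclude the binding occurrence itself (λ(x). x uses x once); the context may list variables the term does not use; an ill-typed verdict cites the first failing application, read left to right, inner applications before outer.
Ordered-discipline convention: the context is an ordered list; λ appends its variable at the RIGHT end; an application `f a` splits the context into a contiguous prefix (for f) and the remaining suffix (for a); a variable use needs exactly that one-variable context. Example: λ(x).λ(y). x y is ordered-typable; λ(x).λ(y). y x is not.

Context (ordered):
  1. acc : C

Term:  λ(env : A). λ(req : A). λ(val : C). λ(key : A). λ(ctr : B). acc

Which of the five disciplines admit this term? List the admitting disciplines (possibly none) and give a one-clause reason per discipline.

admitted by: affine, unrestricted
variable uses: acc ×1, env (bound) ×0, req (bound) ×0, val (bound) ×0, key (bound) ×0, ctr (bound) ×0
order of uses: acc
typing: well-typed — term : A -> A -> C -> A -> B -> C
ordered: ✗, env, req, val, key, ctr left unused
linear: ✗, env, req, val, key, ctr left unused
affine: ✓, acc, env, req, val, key, ctr: no repeats, contraction unneeded
relevant: ✗, env, req, val, key, ctr left unused
unrestricted: ✓, typability at A -> A -> C -> A -> B -> C is all that's needed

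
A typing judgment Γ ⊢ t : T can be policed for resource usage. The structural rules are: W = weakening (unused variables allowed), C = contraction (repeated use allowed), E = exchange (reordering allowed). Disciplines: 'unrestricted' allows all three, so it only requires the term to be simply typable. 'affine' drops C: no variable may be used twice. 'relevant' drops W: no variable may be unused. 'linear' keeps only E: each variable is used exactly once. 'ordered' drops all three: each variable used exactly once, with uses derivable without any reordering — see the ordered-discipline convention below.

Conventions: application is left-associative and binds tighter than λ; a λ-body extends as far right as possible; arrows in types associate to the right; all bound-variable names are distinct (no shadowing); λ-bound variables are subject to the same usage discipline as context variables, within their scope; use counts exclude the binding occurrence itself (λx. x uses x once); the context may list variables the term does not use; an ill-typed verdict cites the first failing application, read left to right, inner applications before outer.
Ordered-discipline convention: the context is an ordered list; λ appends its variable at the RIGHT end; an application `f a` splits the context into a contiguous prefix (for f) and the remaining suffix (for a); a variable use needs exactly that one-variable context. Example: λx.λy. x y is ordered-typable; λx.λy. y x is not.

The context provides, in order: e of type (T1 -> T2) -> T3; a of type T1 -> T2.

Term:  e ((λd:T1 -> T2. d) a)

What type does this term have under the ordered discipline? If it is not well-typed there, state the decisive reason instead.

term : T3
usage: e: 1×, a: 1×, d (λ-bound): 1×
use order (left to right): e, d, a
typing: well-typed at T3
per-discipline verdicts: ordered ✓ | linear ✓ | affine ✓ | relevant ✓ | unrestricted ✓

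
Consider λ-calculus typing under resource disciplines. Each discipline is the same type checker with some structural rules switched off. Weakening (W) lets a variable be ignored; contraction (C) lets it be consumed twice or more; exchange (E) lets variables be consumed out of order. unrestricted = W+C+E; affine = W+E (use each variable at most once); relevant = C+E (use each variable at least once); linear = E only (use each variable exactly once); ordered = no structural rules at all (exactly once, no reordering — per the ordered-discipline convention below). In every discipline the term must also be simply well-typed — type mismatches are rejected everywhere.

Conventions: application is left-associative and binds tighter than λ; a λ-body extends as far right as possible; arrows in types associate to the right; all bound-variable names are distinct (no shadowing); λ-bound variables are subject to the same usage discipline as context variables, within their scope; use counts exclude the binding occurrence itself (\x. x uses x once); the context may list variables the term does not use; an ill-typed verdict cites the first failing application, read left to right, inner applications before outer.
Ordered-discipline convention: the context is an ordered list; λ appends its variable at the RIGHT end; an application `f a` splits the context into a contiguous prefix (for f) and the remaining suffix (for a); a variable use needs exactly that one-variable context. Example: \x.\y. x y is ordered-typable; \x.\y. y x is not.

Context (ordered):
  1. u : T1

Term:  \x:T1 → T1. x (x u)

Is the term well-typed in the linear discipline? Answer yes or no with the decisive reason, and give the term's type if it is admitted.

no — repeated use of x ×2
usage: u=1, x (λ-bound)=2
use order (left to right): x, x, u
typing: well-typed at (T1 → T1) → T1
all disciplines: ordered ✗ · linear ✗ · affine ✗ · relevant ✓ · unrestricted ✓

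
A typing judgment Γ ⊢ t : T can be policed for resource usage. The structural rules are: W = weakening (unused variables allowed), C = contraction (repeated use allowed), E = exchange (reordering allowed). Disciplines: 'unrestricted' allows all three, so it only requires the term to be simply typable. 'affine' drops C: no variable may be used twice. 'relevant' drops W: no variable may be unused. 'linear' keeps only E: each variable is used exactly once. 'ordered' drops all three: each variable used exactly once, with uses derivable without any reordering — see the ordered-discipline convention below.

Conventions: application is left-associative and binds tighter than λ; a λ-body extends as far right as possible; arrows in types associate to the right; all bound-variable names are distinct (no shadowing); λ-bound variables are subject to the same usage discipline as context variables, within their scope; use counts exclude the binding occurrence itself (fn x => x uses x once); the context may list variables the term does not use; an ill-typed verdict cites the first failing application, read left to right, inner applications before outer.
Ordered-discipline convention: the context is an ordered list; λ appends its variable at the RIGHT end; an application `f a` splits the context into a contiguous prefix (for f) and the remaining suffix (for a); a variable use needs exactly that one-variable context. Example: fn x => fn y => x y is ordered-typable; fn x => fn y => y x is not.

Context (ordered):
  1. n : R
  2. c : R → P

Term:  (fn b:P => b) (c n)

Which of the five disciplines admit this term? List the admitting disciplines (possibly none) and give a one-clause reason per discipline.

admitted in: linear, affine, relevant, unrestricted
counts: n ×1; c ×1; b (λ-bound) ×1
uses in reading order: b, c, n
typing: well-typed — term : P
ordered: ✗ — no contiguous prefix/suffix split fits b, c, n
linear: ✓ — each of n, c, b used exactly once
affine: ✓ — none of n, c, b used more than once
relevant: ✓ — at least one use each (n, c, b)
unrestricted: ✓ — type-checks (P) and nothing is barred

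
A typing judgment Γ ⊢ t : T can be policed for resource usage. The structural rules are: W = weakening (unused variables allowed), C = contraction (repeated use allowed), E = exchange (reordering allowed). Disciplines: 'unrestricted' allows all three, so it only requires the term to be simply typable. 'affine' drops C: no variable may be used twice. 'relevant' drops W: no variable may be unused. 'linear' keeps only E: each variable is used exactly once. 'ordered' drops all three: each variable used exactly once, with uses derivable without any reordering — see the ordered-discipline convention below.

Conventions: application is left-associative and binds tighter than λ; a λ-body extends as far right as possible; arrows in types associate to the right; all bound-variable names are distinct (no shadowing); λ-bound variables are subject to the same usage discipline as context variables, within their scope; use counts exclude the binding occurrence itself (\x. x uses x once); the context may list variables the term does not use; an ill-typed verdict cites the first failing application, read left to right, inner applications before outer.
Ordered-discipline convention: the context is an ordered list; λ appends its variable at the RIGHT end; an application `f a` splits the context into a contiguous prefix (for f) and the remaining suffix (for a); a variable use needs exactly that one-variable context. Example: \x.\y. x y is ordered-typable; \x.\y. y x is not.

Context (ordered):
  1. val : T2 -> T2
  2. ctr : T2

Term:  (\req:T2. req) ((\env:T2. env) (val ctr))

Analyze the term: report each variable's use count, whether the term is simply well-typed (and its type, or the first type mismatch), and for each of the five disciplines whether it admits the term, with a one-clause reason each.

usage: val: 1×, ctr: 1×, req (λ-bound): 1×, env (λ-bound): 1×
left-to-right use order: req, env, val, ctr
typing: well-typed — term : T2
ordered: ✓ — single-use (val, ctr, req, env), ordered derivation ok
linear: ✓ — exactly-once usage across val, ctr, req, env
affine: ✓ — none of val, ctr, req, env used more than once
relevant: ✓ — none of val, ctr, req, env goes unused
unrestricted: ✓ — simply typable at T2; W, C, E all held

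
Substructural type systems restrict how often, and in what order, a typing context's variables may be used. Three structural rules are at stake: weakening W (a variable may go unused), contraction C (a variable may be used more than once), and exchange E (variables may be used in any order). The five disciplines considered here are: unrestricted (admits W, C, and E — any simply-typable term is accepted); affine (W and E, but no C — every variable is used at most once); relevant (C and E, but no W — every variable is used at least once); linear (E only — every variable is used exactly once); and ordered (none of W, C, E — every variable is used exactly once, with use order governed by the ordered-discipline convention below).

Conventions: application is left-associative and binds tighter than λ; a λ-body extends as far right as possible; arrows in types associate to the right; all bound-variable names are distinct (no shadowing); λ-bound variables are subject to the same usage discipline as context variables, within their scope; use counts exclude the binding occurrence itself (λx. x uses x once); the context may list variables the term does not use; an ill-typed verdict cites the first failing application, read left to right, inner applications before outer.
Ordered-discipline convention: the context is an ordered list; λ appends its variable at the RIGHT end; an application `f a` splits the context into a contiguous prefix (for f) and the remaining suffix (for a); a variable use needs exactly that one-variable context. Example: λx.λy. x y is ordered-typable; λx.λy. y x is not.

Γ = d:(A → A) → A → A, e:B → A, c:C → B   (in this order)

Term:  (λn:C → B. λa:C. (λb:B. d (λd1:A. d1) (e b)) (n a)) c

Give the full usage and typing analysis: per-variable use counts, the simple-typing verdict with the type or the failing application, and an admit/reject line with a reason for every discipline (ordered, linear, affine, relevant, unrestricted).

variable uses: d: 1×, e: 1×, c: 1×, n (bound): 1×, a (bound): 1×, b (bound): 1×, d1 (bound): 1×
left-to-right use order: d, d1, e, b, n, a, c
typing: well-typed — term : C → A
ordered: ✓ — d, e, c, n, a, b, d1: once each, no exchange needed
linear: ✓ — single use per variable (d, e, c, n, a, b, d1)
affine: ✓ — none of d, e, c, n, a, b, d1 used more than once
relevant: ✓ — d, e, c, n, a, b, d1: all used, weakening unneeded
unrestricted: ✓ — typability at C → A is all that's needed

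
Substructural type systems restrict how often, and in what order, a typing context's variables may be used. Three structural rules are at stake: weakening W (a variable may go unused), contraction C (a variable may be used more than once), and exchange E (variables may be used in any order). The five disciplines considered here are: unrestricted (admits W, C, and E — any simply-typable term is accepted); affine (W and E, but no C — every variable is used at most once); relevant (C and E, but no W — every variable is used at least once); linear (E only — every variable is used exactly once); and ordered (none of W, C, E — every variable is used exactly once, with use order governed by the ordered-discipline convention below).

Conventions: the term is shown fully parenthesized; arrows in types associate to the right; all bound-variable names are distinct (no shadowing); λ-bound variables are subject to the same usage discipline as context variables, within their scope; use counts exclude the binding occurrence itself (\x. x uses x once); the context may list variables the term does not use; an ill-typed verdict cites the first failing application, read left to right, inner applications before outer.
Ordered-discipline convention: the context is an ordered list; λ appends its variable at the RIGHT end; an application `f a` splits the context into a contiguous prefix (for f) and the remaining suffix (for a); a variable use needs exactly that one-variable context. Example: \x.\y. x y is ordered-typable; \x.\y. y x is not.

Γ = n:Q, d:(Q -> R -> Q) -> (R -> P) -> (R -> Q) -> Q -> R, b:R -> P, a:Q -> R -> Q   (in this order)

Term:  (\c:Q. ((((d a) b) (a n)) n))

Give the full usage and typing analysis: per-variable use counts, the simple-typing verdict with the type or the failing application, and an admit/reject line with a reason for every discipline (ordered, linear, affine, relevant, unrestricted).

counts: n: 2; d: 1; b: 1; a: 2; c (bound): 0
uses in reading order: d, a, b, a, n, n
typing: well-typed — term : Q -> R
ordered: ✗ — uses contraction: n ×2, a ×2; c never used (weakening)
linear: ✗ — uses contraction: n ×2, a ×2; c never used (weakening)
affine: ✗ — uses contraction: n ×2, a ×2
relevant: ✗ — c never used (weakening)
unrestricted: ✓ — type-checks (Q -> R) and nothing is barred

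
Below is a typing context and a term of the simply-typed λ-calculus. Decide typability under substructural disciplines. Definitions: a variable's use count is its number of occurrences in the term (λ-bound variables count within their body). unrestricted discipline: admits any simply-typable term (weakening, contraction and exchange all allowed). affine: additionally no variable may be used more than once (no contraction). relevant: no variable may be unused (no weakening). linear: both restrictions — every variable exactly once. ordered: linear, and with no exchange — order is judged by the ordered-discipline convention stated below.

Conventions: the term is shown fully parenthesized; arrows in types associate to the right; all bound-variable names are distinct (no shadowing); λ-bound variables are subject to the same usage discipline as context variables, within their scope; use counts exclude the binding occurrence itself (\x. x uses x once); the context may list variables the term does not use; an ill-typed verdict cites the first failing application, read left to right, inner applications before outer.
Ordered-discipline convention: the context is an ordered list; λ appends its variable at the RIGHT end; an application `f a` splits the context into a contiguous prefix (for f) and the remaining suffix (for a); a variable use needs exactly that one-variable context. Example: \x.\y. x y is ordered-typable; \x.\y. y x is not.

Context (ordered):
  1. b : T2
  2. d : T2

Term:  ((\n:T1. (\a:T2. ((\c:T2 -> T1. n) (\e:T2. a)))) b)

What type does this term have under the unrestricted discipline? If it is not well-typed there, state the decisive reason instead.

not well-typed under unrestricted — the type mismatch rejects it
variable uses: b ×1, d ×0, n [bound] ×1, a [bound] ×1, c [bound] ×0, e [bound] ×0
order of uses: n, a, b
typing: ill-typed: an application expects T2 -> T1 but receives T2 -> T2
all disciplines: ordered ✗, linear ✗, affine ✗, relevant ✗, unrestricted ✗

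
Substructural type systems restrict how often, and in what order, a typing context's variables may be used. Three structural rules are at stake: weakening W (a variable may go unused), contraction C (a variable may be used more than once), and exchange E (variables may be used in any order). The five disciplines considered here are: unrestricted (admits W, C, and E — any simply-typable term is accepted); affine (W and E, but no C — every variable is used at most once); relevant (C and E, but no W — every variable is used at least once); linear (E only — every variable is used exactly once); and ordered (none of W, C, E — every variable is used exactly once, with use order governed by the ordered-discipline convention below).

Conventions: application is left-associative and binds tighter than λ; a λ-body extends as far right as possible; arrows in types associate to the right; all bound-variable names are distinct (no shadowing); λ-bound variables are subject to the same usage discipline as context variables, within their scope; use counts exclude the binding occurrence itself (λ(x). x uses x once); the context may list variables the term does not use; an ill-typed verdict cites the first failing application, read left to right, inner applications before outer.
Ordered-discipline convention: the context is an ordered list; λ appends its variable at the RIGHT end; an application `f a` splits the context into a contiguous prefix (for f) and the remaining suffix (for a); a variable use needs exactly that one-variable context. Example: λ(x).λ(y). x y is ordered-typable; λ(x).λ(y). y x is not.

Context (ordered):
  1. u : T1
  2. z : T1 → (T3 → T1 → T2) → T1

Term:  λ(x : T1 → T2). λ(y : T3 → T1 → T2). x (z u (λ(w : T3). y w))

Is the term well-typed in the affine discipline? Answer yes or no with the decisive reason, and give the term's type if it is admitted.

yes — none of u, z, x, y, w used more than once; term : (T1 → T2) → (T3 → T1 → T2) → T2
counts: u=1; z=1; x (bound)=1; y (bound)=1; w (bound)=1
use order (left to right): x, z, u, y, w
typing: the term checks, with type (T1 → T2) → (T3 → T1 → T2) → T2
summary: ordered ✗ | linear ✓ | affine ✓ | relevant ✓ | unrestricted ✓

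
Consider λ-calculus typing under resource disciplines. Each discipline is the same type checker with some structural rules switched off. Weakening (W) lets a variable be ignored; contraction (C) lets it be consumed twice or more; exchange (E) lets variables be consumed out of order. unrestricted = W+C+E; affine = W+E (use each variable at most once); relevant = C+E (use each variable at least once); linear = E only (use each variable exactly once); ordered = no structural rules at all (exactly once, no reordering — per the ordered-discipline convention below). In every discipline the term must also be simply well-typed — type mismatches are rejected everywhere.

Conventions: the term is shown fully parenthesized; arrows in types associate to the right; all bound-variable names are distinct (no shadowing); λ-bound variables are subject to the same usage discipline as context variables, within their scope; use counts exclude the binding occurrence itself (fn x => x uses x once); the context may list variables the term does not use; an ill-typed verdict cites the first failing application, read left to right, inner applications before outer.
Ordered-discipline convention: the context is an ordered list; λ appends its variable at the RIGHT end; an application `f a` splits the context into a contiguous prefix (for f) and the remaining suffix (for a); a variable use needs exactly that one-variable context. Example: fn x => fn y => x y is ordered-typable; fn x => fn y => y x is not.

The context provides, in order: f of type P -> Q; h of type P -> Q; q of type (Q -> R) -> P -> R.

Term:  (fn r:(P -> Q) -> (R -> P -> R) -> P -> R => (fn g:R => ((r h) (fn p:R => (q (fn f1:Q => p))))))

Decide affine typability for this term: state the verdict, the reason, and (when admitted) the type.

yes — f, h, q, r, g, p, f1: no repeats, contraction unneeded; term : ((P -> Q) -> (R -> P -> R) -> P -> R) -> R -> P -> R
use counts: f: 0×, h: 1×, q: 1×, r (bound): 1×, g (bound): 0×, p (bound): 1×, f1 (bound): 0×
uses in reading order: r, h, q, p
typing: ✓ — ((P -> Q) -> (R -> P -> R) -> P -> R) -> R -> P -> R
per-discipline verdicts: ordered ✗, linear ✗, affine ✓, relevant ✗, unrestricted ✓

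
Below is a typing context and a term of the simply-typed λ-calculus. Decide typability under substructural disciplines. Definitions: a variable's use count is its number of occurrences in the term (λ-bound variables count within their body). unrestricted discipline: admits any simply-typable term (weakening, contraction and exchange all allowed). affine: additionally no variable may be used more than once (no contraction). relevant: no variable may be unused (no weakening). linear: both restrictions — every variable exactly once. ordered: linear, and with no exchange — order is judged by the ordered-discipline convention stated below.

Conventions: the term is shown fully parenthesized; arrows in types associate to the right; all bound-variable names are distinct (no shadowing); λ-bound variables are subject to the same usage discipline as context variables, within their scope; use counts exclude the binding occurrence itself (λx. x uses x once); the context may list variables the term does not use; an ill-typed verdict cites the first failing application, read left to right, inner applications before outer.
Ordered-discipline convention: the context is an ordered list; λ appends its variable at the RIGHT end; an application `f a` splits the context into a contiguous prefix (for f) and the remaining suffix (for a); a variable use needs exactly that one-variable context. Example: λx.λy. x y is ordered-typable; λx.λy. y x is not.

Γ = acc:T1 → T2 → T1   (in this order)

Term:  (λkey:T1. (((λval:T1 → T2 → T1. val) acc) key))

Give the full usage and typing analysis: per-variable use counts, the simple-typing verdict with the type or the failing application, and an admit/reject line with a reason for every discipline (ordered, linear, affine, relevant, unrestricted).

counts: acc ×1, key [bound] ×1, val [bound] ×1
use order (left to right): val, acc, key
typing: ✓ — T1 → T2 → T1
ordered ✓ (one use each (acc, key, val); ordered split holds)
linear ✓ (exactly-once usage across acc, key, val)
affine ✓ (none of acc, key, val used more than once)
relevant ✓ (every one of acc, key, val appears)
unrestricted ✓ (simply typable at T1 → T2 → T1; W, C, E all held)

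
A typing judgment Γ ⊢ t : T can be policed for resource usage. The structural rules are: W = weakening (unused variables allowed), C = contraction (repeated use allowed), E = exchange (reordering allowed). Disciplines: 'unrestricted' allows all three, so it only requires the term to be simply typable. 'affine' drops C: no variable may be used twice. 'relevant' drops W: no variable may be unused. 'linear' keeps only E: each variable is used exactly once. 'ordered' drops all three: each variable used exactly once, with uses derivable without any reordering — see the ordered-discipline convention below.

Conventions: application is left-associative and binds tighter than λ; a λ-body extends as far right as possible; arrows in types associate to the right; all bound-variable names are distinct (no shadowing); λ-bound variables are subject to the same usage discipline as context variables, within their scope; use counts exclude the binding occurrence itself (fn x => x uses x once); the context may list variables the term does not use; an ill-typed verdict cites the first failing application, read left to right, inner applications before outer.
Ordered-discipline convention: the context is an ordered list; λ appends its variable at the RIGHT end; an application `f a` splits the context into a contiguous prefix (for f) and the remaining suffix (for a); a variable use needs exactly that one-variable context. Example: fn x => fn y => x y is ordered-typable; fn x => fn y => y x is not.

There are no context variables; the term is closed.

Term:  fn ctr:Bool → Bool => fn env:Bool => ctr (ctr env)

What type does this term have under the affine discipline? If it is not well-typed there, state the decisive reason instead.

not well-typed under affine — uses contraction: ctr ×2
usage: ctr (bound): 2×, env (bound): 1×
use order (left to right): ctr, ctr, env
typing: well-typed at (Bool → Bool) → Bool → Bool
across the five disciplines: ordered ✗ | linear ✗ | affine ✗ | relevant ✓ | unrestricted ✓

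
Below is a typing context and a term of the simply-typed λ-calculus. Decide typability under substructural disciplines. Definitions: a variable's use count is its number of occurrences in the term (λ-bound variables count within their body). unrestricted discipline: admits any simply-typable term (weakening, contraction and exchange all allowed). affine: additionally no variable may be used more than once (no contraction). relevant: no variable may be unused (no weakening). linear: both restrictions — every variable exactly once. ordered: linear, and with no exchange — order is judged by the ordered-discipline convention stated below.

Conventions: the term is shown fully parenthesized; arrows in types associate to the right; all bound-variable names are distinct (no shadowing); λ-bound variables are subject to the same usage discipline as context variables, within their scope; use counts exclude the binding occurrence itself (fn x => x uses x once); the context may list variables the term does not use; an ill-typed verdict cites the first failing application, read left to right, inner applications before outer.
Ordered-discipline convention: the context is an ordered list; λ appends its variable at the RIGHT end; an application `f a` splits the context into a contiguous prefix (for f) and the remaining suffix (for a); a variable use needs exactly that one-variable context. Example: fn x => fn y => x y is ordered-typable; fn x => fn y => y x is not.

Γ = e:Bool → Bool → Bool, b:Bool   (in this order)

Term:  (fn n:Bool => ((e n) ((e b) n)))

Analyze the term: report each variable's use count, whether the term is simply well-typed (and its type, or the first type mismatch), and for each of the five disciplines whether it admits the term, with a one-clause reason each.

variable uses: e: 2, b: 1, n (bound): 2
order of uses: e, n, e, b, n
typing: the term checks, with type Bool → Bool
ordered ✗ (e ×2, n ×2 used more than once (contraction))
linear ✗ (e ×2, n ×2 used more than once (contraction))
affine ✗ (e ×2, n ×2 used more than once (contraction))
relevant ✓ (at least one use each (e, b, n))
unrestricted ✓ (simply typable at Bool → Bool; W, C, E all held)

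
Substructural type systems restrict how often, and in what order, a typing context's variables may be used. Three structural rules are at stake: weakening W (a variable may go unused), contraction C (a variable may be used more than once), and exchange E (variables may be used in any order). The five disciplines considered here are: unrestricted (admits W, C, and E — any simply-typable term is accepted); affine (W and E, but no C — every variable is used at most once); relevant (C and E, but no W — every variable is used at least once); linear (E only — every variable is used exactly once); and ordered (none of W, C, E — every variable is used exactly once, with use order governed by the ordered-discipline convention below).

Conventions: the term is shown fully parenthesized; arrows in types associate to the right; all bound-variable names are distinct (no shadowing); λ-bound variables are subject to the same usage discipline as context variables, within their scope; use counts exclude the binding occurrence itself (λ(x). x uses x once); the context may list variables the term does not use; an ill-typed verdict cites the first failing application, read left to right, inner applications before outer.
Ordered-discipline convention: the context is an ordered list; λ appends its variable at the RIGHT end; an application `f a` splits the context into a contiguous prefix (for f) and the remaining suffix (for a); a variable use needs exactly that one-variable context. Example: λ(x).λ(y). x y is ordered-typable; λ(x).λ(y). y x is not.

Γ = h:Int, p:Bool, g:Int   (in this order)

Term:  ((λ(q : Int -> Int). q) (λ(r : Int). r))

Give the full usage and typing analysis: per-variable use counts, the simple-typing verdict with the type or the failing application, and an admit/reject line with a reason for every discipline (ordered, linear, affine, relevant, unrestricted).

use counts: h: 0; p: 0; g: 0; q (λ-bound): 1; r (λ-bound): 1
use order (left to right): q, r
typing: the term checks, with type Int -> Int
ordered ✗ (unused: h, p, g — weakening required)
linear ✗ (unused: h, p, g — weakening required)
affine ✓ (at most one use each (h, p, g, q, r))
relevant ✗ (unused: h, p, g — weakening required)
unrestricted ✓ (typability at Int -> Int is all that's needed)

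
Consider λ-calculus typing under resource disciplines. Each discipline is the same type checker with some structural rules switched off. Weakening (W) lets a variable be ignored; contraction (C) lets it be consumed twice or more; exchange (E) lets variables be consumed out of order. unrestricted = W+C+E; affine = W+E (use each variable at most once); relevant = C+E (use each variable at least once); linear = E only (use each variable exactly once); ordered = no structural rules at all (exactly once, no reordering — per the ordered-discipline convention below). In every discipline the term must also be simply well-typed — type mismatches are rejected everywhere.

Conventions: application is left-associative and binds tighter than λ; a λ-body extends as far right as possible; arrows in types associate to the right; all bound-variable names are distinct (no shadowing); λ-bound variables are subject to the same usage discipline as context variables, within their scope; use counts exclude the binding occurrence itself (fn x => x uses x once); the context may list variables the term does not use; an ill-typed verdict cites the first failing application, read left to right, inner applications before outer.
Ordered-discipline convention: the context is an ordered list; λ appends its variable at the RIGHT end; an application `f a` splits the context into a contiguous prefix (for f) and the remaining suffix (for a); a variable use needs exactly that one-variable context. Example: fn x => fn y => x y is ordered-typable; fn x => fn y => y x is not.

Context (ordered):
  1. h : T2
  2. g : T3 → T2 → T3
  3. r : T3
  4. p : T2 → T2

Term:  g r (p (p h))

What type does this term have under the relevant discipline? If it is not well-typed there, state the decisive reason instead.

term : T3
use counts: h=1; g=1; r=1; p=2
left-to-right use order: g, r, p, p, h
typing: the term checks, with type T3
all disciplines: ordered ✗ | linear ✗ | affine ✗ | relevant ✓ | unrestricted ✓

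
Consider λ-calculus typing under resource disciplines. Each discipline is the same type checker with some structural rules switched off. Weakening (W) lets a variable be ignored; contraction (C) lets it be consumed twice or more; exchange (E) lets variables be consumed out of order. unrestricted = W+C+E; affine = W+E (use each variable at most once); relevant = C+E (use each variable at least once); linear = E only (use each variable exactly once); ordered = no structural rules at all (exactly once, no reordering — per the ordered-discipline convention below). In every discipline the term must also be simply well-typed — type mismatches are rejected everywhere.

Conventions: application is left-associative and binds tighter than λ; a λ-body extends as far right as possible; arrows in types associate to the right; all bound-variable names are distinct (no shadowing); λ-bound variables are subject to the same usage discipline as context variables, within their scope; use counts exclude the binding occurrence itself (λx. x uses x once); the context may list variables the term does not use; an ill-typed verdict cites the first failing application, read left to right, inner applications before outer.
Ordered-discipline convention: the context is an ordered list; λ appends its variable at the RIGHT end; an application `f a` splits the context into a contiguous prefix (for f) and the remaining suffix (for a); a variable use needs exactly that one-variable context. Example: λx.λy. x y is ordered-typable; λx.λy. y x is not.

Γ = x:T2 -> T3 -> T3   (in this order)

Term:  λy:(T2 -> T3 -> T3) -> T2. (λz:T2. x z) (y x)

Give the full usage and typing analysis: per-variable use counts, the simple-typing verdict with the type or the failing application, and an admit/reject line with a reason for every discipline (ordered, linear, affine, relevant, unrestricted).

use counts: x=2, y [bound]=1, z [bound]=1
order of uses: x, z, y, x
typing: well-typed — term : ((T2 -> T3 -> T3) -> T2) -> T3 -> T3
ordered ✗ (x ×2 used more than once (contraction))
linear ✗ (x ×2 used more than once (contraction))
affine ✗ (x ×2 used more than once (contraction))
relevant ✓ (at least one use each (x, y, z))
unrestricted ✓ (typability at ((T2 -> T3 -> T3) -> T2) -> T3 -> T3 is all that's needed)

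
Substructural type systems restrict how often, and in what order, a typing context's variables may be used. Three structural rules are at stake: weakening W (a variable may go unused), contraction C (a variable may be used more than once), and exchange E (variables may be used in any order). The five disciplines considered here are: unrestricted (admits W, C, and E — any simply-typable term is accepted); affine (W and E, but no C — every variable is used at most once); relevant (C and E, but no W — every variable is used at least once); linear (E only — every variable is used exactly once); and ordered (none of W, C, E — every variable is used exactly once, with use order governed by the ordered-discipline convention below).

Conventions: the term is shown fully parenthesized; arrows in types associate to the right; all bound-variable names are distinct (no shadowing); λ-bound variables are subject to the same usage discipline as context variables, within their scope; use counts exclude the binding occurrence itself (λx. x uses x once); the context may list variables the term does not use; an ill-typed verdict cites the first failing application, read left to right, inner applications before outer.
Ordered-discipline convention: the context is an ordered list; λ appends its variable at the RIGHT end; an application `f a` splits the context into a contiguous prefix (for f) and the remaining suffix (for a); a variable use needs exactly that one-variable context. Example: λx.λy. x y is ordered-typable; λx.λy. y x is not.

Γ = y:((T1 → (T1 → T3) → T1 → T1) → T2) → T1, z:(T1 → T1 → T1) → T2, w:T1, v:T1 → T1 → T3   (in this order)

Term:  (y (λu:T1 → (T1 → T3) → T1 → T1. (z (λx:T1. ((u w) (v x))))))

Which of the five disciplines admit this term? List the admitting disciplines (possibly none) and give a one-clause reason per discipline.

admitting disciplines: linear, affine, relevant, unrestricted
use counts: y ×1, z ×1, w ×1, v ×1, u [bound] ×1, x [bound] ×1
left-to-right use order: y, z, u, w, v, x
typing: well-typed at T1
ordered ✗ (use order y, z, u, w, v, x needs exchange)
linear ✓ (exactly-once usage across y, z, w, v, u, x)
affine ✓ (none of y, z, w, v, u, x used more than once)
relevant ✓ (y, z, w, v, u, x: all used, weakening unneeded)
unrestricted ✓ (simply typable at T1; W, C, E all held)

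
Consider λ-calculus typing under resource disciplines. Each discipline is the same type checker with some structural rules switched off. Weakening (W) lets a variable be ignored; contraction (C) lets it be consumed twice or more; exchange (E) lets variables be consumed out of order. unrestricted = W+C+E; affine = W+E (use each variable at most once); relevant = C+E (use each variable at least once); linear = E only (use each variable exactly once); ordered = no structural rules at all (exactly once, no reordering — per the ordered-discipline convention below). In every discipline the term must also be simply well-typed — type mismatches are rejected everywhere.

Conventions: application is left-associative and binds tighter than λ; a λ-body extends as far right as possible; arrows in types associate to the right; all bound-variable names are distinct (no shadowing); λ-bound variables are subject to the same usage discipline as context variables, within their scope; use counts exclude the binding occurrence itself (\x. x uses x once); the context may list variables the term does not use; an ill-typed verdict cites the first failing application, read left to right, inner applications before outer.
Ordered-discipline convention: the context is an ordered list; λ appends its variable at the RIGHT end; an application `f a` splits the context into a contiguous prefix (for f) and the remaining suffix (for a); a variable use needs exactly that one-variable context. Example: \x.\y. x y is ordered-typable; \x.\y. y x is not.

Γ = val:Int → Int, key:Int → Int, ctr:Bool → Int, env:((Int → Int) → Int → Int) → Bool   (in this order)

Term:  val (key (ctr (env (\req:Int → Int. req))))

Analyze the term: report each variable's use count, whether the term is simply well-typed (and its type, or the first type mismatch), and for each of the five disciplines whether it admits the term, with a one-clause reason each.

counts: val: 1×, key: 1×, ctr: 1×, env: 1×, req (bound): 1×
uses in reading order: val, key, ctr, env, req
typing: the term checks, with type Int
ordered: ✓, single-use (val, key, ctr, env, req), ordered derivation ok
linear: ✓, each of val, key, ctr, env, req used exactly once
affine: ✓, at most one use each (val, key, ctr, env, req)
relevant: ✓, at least one use each (val, key, ctr, env, req)
unrestricted: ✓, well-typed at Int; no restrictions here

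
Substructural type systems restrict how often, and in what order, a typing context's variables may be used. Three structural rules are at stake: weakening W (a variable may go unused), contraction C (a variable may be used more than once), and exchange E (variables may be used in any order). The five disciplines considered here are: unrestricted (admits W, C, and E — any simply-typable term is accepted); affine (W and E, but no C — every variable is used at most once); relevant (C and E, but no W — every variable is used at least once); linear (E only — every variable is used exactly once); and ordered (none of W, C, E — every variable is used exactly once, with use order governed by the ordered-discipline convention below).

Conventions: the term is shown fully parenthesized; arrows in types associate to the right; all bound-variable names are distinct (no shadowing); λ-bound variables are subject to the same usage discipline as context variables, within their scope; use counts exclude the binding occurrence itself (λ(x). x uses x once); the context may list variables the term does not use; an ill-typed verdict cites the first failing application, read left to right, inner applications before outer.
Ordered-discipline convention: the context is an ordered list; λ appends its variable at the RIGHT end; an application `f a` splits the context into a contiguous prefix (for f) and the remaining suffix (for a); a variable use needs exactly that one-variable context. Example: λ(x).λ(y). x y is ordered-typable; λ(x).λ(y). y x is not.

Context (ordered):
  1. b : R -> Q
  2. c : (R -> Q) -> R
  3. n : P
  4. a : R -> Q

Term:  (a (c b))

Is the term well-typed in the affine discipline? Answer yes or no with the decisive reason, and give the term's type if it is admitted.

yes — b, c, n, a: no repeats, contraction unneeded; term : Q
counts: b: 1, c: 1, n: 0, a: 1
use order (left to right): a, c, b
typing: well-typed at Q
all disciplines: ordered ✗ | linear ✗ | affine ✓ | relevant ✗ | unrestricted ✓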